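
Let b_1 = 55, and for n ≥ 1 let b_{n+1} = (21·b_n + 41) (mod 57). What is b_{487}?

17

Listing terms: b_1 = 55, b_2 = 56, b_3 = 20, b_4 = 5, b_5 = 32, b_6 = 29, b_7 = 23, b_8 = 11, b_9 = 44, b_{10} = 53, b_{11} = 14, b_{12} = 50, b_{13} = 8, b_{14} = 38, b_{15} = 41, b_{16} = 47, b_{17} = 2, b_{18} = 26, b_{19} = 17, b_{20} = 56.
Since b_{20} = b_2 = 56, the sequence is eventually periodic: after a pre-period of length 1 it cycles with period 18.
For n ≥ 2, b_n depends only on (n - 2) mod 18. (487 - 2) mod 18 = 17, so b_{487} = b_{19} = 17.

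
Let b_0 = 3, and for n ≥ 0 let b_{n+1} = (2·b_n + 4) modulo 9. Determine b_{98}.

6

We have b_0 = 3,  b_1 = 1,  b_2 = 6,  b_3 = 7,  b_4 = 0,  b_5 = 4,  b_6 = 3.
The sequence repeats with period 6.
(98 - 0) mod 6 = 2, so b_{98} = b_2 = 6.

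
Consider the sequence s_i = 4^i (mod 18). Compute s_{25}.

4

s_1 = 4, s_2 = 16, s_3 = 10, s_4 = 4.
Since s_4 = s_1 = 4, the sequence is periodic with period 3.
(25 - 1) mod 3 = 0, so s_{25} = s_1 = 4.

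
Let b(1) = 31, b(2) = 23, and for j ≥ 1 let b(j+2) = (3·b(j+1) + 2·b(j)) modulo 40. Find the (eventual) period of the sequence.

24

Computing terms: b(1) = 31,  b(2) = 23,  b(3) = 11,  b(4) = 39,  b(5) = 19,  b(6) = 15,  b(7) = 3,  b(8) = 39,  b(9) = 3,  b(10) = 7,  b(11) = 27,  b(12) = 15,  b(13) = 19,  b(14) = 7,  b(15) = 19,  b(16) = 31,  b(17) = 11,  b(18) = 15,  b(19) = 27,  b(20) = 31,  b(21) = 27,  b(22) = 23,  b(23) = 3,  b(24) = 15,  b(25) = 11,  b(26) = 23,  b(27) = 11.
Since (b(26), b(27)) = (b(2), b(3)) = (23, 11) (two consecutive terms determine the rest), the sequence is eventually periodic: after a pre-period of length 1 it cycles with period 24.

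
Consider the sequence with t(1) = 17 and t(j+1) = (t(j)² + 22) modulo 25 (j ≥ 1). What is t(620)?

Computing terms: t(1) = 17; t(2) = 11; t(3) = 18; t(4) = 21; t(5) = 13; t(6) = 16; t(7) = 3; t(8) = 6; t(9) = 8; t(10) = 11.
Since t(10) = t(2) = 11, the sequence is eventually periodic: after a pre-period of length 1 it cycles with period 8.
For j ≥ 2, t(j) depends only on (j - 2) mod 8. (620 - 2) mod 8 = 2, so t(620) = t(4) = 21.

21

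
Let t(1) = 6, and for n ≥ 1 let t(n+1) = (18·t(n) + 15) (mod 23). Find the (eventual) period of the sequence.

Listing terms: t(1) = 6; t(2) = 8; t(3) = 21; t(4) = 2; t(5) = 5; t(6) = 13; t(7) = 19; t(8) = 12; t(9) = 1; t(10) = 10; t(11) = 11; t(12) = 6.
Since t(12) = t(1) = 6, the sequence is periodic with period 11.

11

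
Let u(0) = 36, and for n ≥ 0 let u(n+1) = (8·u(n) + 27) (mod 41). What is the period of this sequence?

Listing terms: u(0) = 36, u(1) = 28, u(2) = 5, u(3) = 26, u(4) = 30, u(5) = 21, u(6) = 31, u(7) = 29, u(8) = 13, u(9) = 8, u(10) = 9, u(11) = 17, u(12) = 40, u(13) = 19, u(14) = 15, u(15) = 24, u(16) = 14, u(17) = 16, u(18) = 32, u(19) = 37, u(20) = 36.
The sequence repeats with period 20.

20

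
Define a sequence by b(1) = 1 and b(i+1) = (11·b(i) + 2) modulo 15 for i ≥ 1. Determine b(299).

Computing terms: b(1) = 1; b(2) = 13; b(3) = 10; b(4) = 7; b(5) = 4; b(6) = 1.
The sequence repeats with period 5.
(299 - 1) mod 5 = 3, so b(299) = b(4) = 7.

7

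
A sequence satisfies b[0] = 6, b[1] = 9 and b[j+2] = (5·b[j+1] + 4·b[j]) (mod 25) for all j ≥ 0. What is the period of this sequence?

20

We have b[0] = 6,  b[1] = 9,  b[2] = 19,  b[3] = 6,  b[4] = 6,  b[5] = 4,  b[6] = 19,  b[7] = 11,  b[8] = 6,  b[9] = 24,  b[10] = 19,  b[11] = 16,  b[12] = 6,  b[13] = 19,  b[14] = 19,  b[15] = 21,  b[16] = 6,  b[17] = 14,  b[18] = 19,  b[19] = 1,  b[20] = 6,  b[21] = 9.
Since (b[20], b[21]) = (b[0], b[1]) = (6, 9) (two consecutive terms determine the rest), the sequence is periodic with period 20.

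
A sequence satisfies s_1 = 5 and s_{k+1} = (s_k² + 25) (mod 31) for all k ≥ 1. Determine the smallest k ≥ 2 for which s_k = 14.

Listing terms: s_1 = 5,  s_2 = 19,  s_3 = 14,  s_4 = 4,  s_5 = 10,  s_6 = 1,  s_7 = 26,  s_8 = 19.
Since s_8 = s_2 = 19, the sequence is eventually periodic: after a pre-period of length 1 it cycles with period 6.
The value 14 first appears (with k ≥ 2) at s_3.

3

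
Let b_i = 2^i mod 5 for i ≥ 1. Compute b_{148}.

b_1 = 2, b_2 = 4, b_3 = 3, b_4 = 1, b_5 = 2.
Since b_5 = b_1 = 2, the sequence is periodic with period 4.
So b_{148} = b_{1 + ((148-1) mod 4)} = b_4 = 1.

1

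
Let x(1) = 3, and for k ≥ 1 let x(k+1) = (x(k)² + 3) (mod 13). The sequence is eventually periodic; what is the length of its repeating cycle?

Computing terms: x(1) = 3,  x(2) = 12,  x(3) = 4,  x(4) = 6,  x(5) = 0,  x(6) = 3.
The sequence repeats with period 5.

5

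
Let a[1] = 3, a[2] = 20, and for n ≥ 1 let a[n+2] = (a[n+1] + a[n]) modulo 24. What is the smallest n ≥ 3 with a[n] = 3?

9

Listing terms: a[1] = 3; a[2] = 20; a[3] = 23; a[4] = 19; a[5] = 18; a[6] = 13; a[7] = 7; a[8] = 20; a[9] = 3; a[10] = 23; a[11] = 2; a[12] = 1; a[13] = 3; a[14] = 4; a[15] = 7; a[16] = 11; a[17] = 18; a[18] = 5; a[19] = 23; a[20] = 4; a[21] = 3; a[22] = 7; a[23] = 10; a[24] = 17; a[25] = 3; a[26] = 20.
Since (a[25], a[26]) = (a[1], a[2]) = (3, 20) (two consecutive terms determine the rest), the sequence is periodic with period 24.
The value 3 first appears (with n ≥ 3) at a[9].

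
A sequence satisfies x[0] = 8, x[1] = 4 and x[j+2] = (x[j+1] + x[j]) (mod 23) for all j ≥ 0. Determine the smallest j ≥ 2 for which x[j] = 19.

Listing terms: x[0] = 8; x[1] = 4; x[2] = 12; x[3] = 16; x[4] = 5; x[5] = 21; x[6] = 3; x[7] = 1; x[8] = 4; x[9] = 5; x[10] = 9; x[11] = 14; x[12] = 0; x[13] = 14; x[14] = 14; x[15] = 5; x[16] = 19; x[17] = 1; x[18] = 20; x[19] = 21; x[20] = 18; x[21] = 16; x[22] = 11; x[23] = 4; x[24] = 15; x[25] = 19; x[26] = 11; x[27] = 7; x[28] = 18; x[29] = 2; x[30] = 20; x[31] = 22; x[32] = 19; x[33] = 18; x[34] = 14; x[35] = 9; x[36] = 0; x[37] = 9; x[38] = 9; x[39] = 18; x[40] = 4; x[41] = 22; x[42] = 3; x[43] = 2; x[44] = 5; x[45] = 7; x[46] = 12; x[47] = 19; x[48] = 8; x[49] = 4.
The sequence repeats with period 48.
The value 19 first appears (with j ≥ 2) at x[16].

16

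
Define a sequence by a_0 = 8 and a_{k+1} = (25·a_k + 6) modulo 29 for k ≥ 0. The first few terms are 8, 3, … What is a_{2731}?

3

Listing terms: a_0 = 8; a_1 = 3; a_2 = 23; a_3 = 1; a_4 = 2; a_5 = 27; a_6 = 14; a_7 = 8.
The sequence repeats with period 7.
(2731 - 0) mod 7 = 1, so a_{2731} = a_1 = 3.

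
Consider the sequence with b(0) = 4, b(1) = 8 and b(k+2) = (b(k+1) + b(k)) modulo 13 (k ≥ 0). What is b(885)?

6

Listing terms: b(0) = 4, b(1) = 8, b(2) = 12, b(3) = 7, b(4) = 6, b(5) = 0, b(6) = 6, b(7) = 6, b(8) = 12, b(9) = 5, b(10) = 4, b(11) = 9, b(12) = 0, b(13) = 9, b(14) = 9, b(15) = 5, b(16) = 1, b(17) = 6, b(18) = 7, b(19) = 0, b(20) = 7, b(21) = 7, b(22) = 1, b(23) = 8, b(24) = 9, b(25) = 4, b(26) = 0, b(27) = 4, b(28) = 4, b(29) = 8.
The sequence repeats with period 28.
So b(885) = b(0 + ((885-0) mod 28)) = b(17) = 6.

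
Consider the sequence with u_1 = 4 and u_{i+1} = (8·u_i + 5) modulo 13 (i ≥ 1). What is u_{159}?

2

u_1 = 4; u_2 = 11; u_3 = 2; u_4 = 8; u_5 = 4.
Since u_5 = u_1 = 4, the sequence is periodic with period 4.
So u_{159} = u_{1 + ((159-1) mod 4)} = u_3 = 2.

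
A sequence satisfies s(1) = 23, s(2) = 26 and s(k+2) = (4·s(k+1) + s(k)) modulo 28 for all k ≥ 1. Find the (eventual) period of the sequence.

16

s(1) = 23,  s(2) = 26,  s(3) = 15,  s(4) = 2,  s(5) = 23,  s(6) = 10,  s(7) = 7,  s(8) = 10,  s(9) = 19,  s(10) = 2,  s(11) = 27,  s(12) = 26,  s(13) = 19,  s(14) = 18,  s(15) = 7,  s(16) = 18,  s(17) = 23,  s(18) = 26.
The sequence repeats with period 16.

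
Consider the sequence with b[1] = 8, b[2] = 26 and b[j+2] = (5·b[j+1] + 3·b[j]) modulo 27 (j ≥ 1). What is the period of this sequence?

18

b[1] = 8, b[2] = 26, b[3] = 19, b[4] = 11, b[5] = 4, b[6] = 26, b[7] = 7, b[8] = 5, b[9] = 19, b[10] = 2, b[11] = 13, b[12] = 17, b[13] = 16, b[14] = 23, b[15] = 1, b[16] = 20, b[17] = 22, b[18] = 8, b[19] = 25, b[20] = 14, b[21] = 10, b[22] = 11, b[23] = 4.
Since (b[22], b[23]) = (b[4], b[5]) = (11, 4) (two consecutive terms determine the rest), the sequence is eventually periodic: after a pre-period of length 3 it cycles with period 18.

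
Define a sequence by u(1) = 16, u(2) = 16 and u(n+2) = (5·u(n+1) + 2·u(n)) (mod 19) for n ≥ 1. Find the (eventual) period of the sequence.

u(1) = 16,  u(2) = 16,  u(3) = 17,  u(4) = 3,  u(5) = 11,  u(6) = 4,  u(7) = 4,  u(8) = 9,  u(9) = 15,  u(10) = 17,  u(11) = 1,  u(12) = 1,  u(13) = 7,  u(14) = 18,  u(15) = 9,  u(16) = 5,  u(17) = 5,  u(18) = 16,  u(19) = 14,  u(20) = 7,  u(21) = 6,  u(22) = 6,  u(23) = 4,  u(24) = 13,  u(25) = 16,  u(26) = 11,  u(27) = 11,  u(28) = 1,  u(29) = 8,  u(30) = 4,  u(31) = 17,  u(32) = 17,  u(33) = 5,  u(34) = 2,  u(35) = 1,  u(36) = 9,  u(37) = 9,  u(38) = 6,  u(39) = 10,  u(40) = 5,  u(41) = 7,  u(42) = 7,  u(43) = 11,  u(44) = 12,  u(45) = 6,  u(46) = 16,  u(47) = 16.
Since (u(46), u(47)) = (u(1), u(2)) = (16, 16) (two consecutive terms determine the rest), the sequence is periodic with period 45.

45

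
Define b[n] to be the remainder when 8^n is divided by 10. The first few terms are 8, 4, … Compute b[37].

We have b[1] = 8; b[2] = 4; b[3] = 2; b[4] = 6; b[5] = 8.
The sequence repeats with period 4.
So b[37] = b[1 + ((37-1) mod 4)] = b[1] = 8.

8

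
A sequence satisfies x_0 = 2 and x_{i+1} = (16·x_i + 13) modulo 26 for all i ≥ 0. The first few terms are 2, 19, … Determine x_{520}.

We have x_0 = 2,  x_1 = 19,  x_2 = 5,  x_3 = 15,  x_4 = 19.
Since x_4 = x_1 = 19, the sequence is eventually periodic: after a pre-period of length 1 it cycles with period 3.
For i ≥ 1, x_i depends only on (i - 1) mod 3. (520 - 1) mod 3 = 0, so x_{520} = x_1 = 19.

19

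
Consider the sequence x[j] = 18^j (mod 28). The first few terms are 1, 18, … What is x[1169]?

16

We have x[0] = 1, x[1] = 18, x[2] = 16, x[3] = 8, x[4] = 4, x[5] = 16.
Since x[5] = x[2] = 16, the sequence is eventually periodic: after a pre-period of length 2 it cycles with period 3.
For j ≥ 2, x[j] depends only on (j - 2) mod 3. (1169 - 2) mod 3 = 0, so x[1169] = x[2] = 16.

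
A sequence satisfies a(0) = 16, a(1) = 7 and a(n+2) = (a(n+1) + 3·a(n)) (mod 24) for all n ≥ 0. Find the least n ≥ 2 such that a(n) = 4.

3

We have a(0) = 16; a(1) = 7; a(2) = 7; a(3) = 4; a(4) = 1; a(5) = 13; a(6) = 16; a(7) = 7.
Since (a(6), a(7)) = (a(0), a(1)) = (16, 7) (two consecutive terms determine the rest), the sequence is periodic with period 6.
The value 4 first appears (with n ≥ 2) at a(3).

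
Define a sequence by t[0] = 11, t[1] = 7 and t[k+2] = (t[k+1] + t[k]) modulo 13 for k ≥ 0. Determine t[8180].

4

We have t[0] = 11,  t[1] = 7,  t[2] = 5,  t[3] = 12,  t[4] = 4,  t[5] = 3,  t[6] = 7,  t[7] = 10,  t[8] = 4,  t[9] = 1,  t[10] = 5,  t[11] = 6,  t[12] = 11,  t[13] = 4,  t[14] = 2,  t[15] = 6,  t[16] = 8,  t[17] = 1,  t[18] = 9,  t[19] = 10,  t[20] = 6,  t[21] = 3,  t[22] = 9,  t[23] = 12,  t[24] = 8,  t[25] = 7,  t[26] = 2,  t[27] = 9,  t[28] = 11,  t[29] = 7.
The sequence repeats with period 28.
So t[8180] = t[0 + ((8180-0) mod 28)] = t[4] = 4.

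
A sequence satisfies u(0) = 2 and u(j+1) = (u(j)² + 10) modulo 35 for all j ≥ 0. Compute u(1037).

31

Computing terms: u(0) = 2, u(1) = 14, u(2) = 31, u(3) = 26, u(4) = 21, u(5) = 31.
Since u(5) = u(2) = 31, the sequence is eventually periodic: after a pre-period of length 2 it cycles with period 3.
For j ≥ 2, u(j) depends only on (j - 2) mod 3. (1037 - 2) mod 3 = 0, so u(1037) = u(2) = 31.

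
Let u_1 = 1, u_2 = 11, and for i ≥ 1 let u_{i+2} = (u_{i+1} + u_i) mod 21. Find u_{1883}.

9

We have u_1 = 1, u_2 = 11, u_3 = 12, u_4 = 2, u_5 = 14, u_6 = 16, u_7 = 9, u_8 = 4, u_9 = 13, u_{10} = 17, u_{11} = 9, u_{12} = 5, u_{13} = 14, u_{14} = 19, u_{15} = 12, u_{16} = 10, u_{17} = 1, u_{18} = 11.
Since (u_{17}, u_{18}) = (u_1, u_2) = (1, 11) (two consecutive terms determine the rest), the sequence is periodic with period 16.
So u_{1883} = u_{1 + ((1883-1) mod 16)} = u_{11} = 9.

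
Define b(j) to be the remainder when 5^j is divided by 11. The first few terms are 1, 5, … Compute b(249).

We have b(0) = 1, b(1) = 5, b(2) = 3, b(3) = 4, b(4) = 9, b(5) = 1.
Since b(5) = b(0) = 1, the sequence is periodic with period 5.
(249 - 0) mod 5 = 4, so b(249) = b(4) = 9.

9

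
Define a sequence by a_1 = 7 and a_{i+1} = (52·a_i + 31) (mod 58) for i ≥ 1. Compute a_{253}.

7

Listing terms: a_1 = 7; a_2 = 47; a_3 = 39; a_4 = 29; a_5 = 31; a_6 = 19; a_7 = 33; a_8 = 7.
Since a_8 = a_1 = 7, the sequence is periodic with period 7.
So a_{253} = a_{1 + ((253-1) mod 7)} = a_1 = 7.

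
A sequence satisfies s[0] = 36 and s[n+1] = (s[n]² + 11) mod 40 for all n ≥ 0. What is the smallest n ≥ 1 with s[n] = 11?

3

s[0] = 36,  s[1] = 27,  s[2] = 20,  s[3] = 11,  s[4] = 12,  s[5] = 35,  s[6] = 36.
The sequence repeats with period 6.
The value 11 first appears (with n ≥ 1) at s[3].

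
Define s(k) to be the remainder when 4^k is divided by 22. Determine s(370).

12

Listing terms: s(1) = 4, s(2) = 16, s(3) = 20, s(4) = 14, s(5) = 12, s(6) = 4.
Since s(6) = s(1) = 4, the sequence is periodic with period 5.
(370 - 1) mod 5 = 4, so s(370) = s(5) = 12.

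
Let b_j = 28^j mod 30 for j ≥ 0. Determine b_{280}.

16

b_0 = 1,  b_1 = 28,  b_2 = 4,  b_3 = 22,  b_4 = 16,  b_5 = 28.
Since b_5 = b_1 = 28, the sequence is eventually periodic: after a pre-period of length 1 it cycles with period 4.
For j ≥ 1, b_j depends only on (j - 1) mod 4. (280 - 1) mod 4 = 3, so b_{280} = b_4 = 16.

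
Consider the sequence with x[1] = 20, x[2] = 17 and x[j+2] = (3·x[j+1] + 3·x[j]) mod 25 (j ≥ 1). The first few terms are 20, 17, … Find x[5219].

21

Listing terms: x[1] = 20; x[2] = 17; x[3] = 11; x[4] = 9; x[5] = 10; x[6] = 7; x[7] = 1; x[8] = 24; x[9] = 0; x[10] = 22; x[11] = 16; x[12] = 14; x[13] = 15; x[14] = 12; x[15] = 6; x[16] = 4; x[17] = 5; x[18] = 2; x[19] = 21; x[20] = 19; x[21] = 20; x[22] = 17.
The sequence repeats with period 20.
(5219 - 1) mod 20 = 18, so x[5219] = x[19] = 21.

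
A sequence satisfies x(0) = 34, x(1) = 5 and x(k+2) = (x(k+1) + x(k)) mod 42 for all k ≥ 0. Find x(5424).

Computing terms: x(0) = 34; x(1) = 5; x(2) = 39; x(3) = 2; x(4) = 41; x(5) = 1; x(6) = 0; x(7) = 1; x(8) = 1; x(9) = 2; x(10) = 3; x(11) = 5; x(12) = 8; x(13) = 13; x(14) = 21; x(15) = 34; x(16) = 13; x(17) = 5; x(18) = 18; x(19) = 23; x(20) = 41; x(21) = 22; x(22) = 21; x(23) = 1; x(24) = 22; x(25) = 23; x(26) = 3; x(27) = 26; x(28) = 29; x(29) = 13; x(30) = 0; x(31) = 13; x(32) = 13; x(33) = 26; x(34) = 39; x(35) = 23; x(36) = 20; x(37) = 1; x(38) = 21; x(39) = 22; x(40) = 1; x(41) = 23; x(42) = 24; x(43) = 5; x(44) = 29; x(45) = 34; x(46) = 21; x(47) = 13; x(48) = 34; x(49) = 5.
Since (x(48), x(49)) = (x(0), x(1)) = (34, 5) (two consecutive terms determine the rest), the sequence is periodic with period 48.
(5424 - 0) mod 48 = 0, so x(5424) = x(0) = 34.

34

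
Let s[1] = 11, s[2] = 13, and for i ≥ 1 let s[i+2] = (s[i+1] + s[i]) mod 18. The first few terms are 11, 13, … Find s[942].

8

Computing terms: s[1] = 11; s[2] = 13; s[3] = 6; s[4] = 1; s[5] = 7; s[6] = 8; s[7] = 15; s[8] = 5; s[9] = 2; s[10] = 7; s[11] = 9; s[12] = 16; s[13] = 7; s[14] = 5; s[15] = 12; s[16] = 17; s[17] = 11; s[18] = 10; s[19] = 3; s[20] = 13; s[21] = 16; s[22] = 11; s[23] = 9; s[24] = 2; s[25] = 11; s[26] = 13.
Since (s[25], s[26]) = (s[1], s[2]) = (11, 13) (two consecutive terms determine the rest), the sequence is periodic with period 24.
(942 - 1) mod 24 = 5, so s[942] = s[6] = 8.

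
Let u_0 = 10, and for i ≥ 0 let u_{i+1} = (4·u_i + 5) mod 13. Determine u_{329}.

Listing terms: u_0 = 10; u_1 = 6; u_2 = 3; u_3 = 4; u_4 = 8; u_5 = 11; u_6 = 10.
Since u_6 = u_0 = 10, the sequence is periodic with period 6.
So u_{329} = u_{0 + ((329-0) mod 6)} = u_5 = 11.

11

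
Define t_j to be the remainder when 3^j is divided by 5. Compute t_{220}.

1

We have t_1 = 3,  t_2 = 4,  t_3 = 2,  t_4 = 1,  t_5 = 3.
Since t_5 = t_1 = 3, the sequence is periodic with period 4.
So t_{220} = t_{1 + ((220-1) mod 4)} = t_4 = 1.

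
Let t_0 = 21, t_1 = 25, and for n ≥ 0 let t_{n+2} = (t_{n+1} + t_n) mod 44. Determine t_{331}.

25

t_0 = 21, t_1 = 25, t_2 = 2, t_3 = 27, t_4 = 29, t_5 = 12, t_6 = 41, t_7 = 9, t_8 = 6, t_9 = 15, t_{10} = 21, t_{11} = 36, t_{12} = 13, t_{13} = 5, t_{14} = 18, t_{15} = 23, t_{16} = 41, t_{17} = 20, t_{18} = 17, t_{19} = 37, t_{20} = 10, t_{21} = 3, t_{22} = 13, t_{23} = 16, t_{24} = 29, t_{25} = 1, t_{26} = 30, t_{27} = 31, t_{28} = 17, t_{29} = 4, t_{30} = 21, t_{31} = 25.
The sequence repeats with period 30.
So t_{331} = t_{0 + ((331-0) mod 30)} = t_1 = 25.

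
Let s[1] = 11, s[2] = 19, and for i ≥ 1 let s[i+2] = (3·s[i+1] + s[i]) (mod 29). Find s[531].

24

We have s[1] = 11,  s[2] = 19,  s[3] = 10,  s[4] = 20,  s[5] = 12,  s[6] = 27,  s[7] = 6,  s[8] = 16,  s[9] = 25,  s[10] = 4,  s[11] = 8,  s[12] = 28,  s[13] = 5,  s[14] = 14,  s[15] = 18,  s[16] = 10,  s[17] = 19,  s[18] = 9,  s[19] = 17,  s[20] = 2,  s[21] = 23,  s[22] = 13,  s[23] = 4,  s[24] = 25,  s[25] = 21,  s[26] = 1,  s[27] = 24,  s[28] = 15,  s[29] = 11,  s[30] = 19.
Since (s[29], s[30]) = (s[1], s[2]) = (11, 19) (two consecutive terms determine the rest), the sequence is periodic with period 28.
(531 - 1) mod 28 = 26, so s[531] = s[27] = 24.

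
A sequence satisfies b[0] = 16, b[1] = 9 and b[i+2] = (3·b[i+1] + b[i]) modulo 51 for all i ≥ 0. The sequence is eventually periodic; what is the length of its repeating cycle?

16

Computing terms: b[0] = 16,  b[1] = 9,  b[2] = 43,  b[3] = 36,  b[4] = 49,  b[5] = 30,  b[6] = 37,  b[7] = 39,  b[8] = 1,  b[9] = 42,  b[10] = 25,  b[11] = 15,  b[12] = 19,  b[13] = 21,  b[14] = 31,  b[15] = 12,  b[16] = 16,  b[17] = 9.
The sequence repeats with period 16.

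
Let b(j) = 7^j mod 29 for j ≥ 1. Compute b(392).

1

b(1) = 7,  b(2) = 20,  b(3) = 24,  b(4) = 23,  b(5) = 16,  b(6) = 25,  b(7) = 1,  b(8) = 7.
The sequence repeats with period 7.
So b(392) = b(1 + ((392-1) mod 7)) = b(7) = 1.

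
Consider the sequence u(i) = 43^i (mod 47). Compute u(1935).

30

We have u(0) = 1, u(1) = 43, u(2) = 16, u(3) = 30, u(4) = 21, u(5) = 10, u(6) = 7, u(7) = 19, u(8) = 18, u(9) = 22, u(10) = 6, u(11) = 23, u(12) = 2, u(13) = 39, u(14) = 32, u(15) = 13, u(16) = 42, u(17) = 20, u(18) = 14, u(19) = 38, u(20) = 36, u(21) = 44, u(22) = 12, u(23) = 46, u(24) = 4, u(25) = 31, u(26) = 17, u(27) = 26, u(28) = 37, u(29) = 40, u(30) = 28, u(31) = 29, u(32) = 25, u(33) = 41, u(34) = 24, u(35) = 45, u(36) = 8, u(37) = 15, u(38) = 34, u(39) = 5, u(40) = 27, u(41) = 33, u(42) = 9, u(43) = 11, u(44) = 3, u(45) = 35, u(46) = 1.
Since u(46) = u(0) = 1, the sequence is periodic with period 46.
(1935 - 0) mod 46 = 3, so u(1935) = u(3) = 30.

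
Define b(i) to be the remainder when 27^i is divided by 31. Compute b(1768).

2

We have b(1) = 27,  b(2) = 16,  b(3) = 29,  b(4) = 8,  b(5) = 30,  b(6) = 4,  b(7) = 15,  b(8) = 2,  b(9) = 23,  b(10) = 1,  b(11) = 27.
Since b(11) = b(1) = 27, the sequence is periodic with period 10.
(1768 - 1) mod 10 = 7, so b(1768) = b(8) = 2.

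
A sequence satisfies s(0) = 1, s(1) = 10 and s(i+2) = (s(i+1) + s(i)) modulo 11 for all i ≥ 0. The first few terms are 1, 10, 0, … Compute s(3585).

9

Computing terms: s(0) = 1; s(1) = 10; s(2) = 0; s(3) = 10; s(4) = 10; s(5) = 9; s(6) = 8; s(7) = 6; s(8) = 3; s(9) = 9; s(10) = 1; s(11) = 10.
The sequence repeats with period 10.
(3585 - 0) mod 10 = 5, so s(3585) = s(5) = 9.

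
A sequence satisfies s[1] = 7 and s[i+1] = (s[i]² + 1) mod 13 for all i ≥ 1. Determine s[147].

5

s[1] = 7,  s[2] = 11,  s[3] = 5,  s[4] = 0,  s[5] = 1,  s[6] = 2,  s[7] = 5.
Since s[7] = s[3] = 5, the sequence is eventually periodic: after a pre-period of length 2 it cycles with period 4.
For i ≥ 3, s[i] depends only on (i - 3) mod 4. (147 - 3) mod 4 = 0, so s[147] = s[3] = 5.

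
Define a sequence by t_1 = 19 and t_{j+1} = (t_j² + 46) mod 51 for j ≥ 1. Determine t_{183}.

t_1 = 19,  t_2 = 50,  t_3 = 47,  t_4 = 11,  t_5 = 14,  t_6 = 38,  t_7 = 11.
Since t_7 = t_4 = 11, the sequence is eventually periodic: after a pre-period of length 3 it cycles with period 3.
For j ≥ 4, t_j depends only on (j - 4) mod 3. (183 - 4) mod 3 = 2, so t_{183} = t_6 = 38.

38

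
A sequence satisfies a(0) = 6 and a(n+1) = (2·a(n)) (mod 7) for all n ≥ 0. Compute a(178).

a(0) = 6,  a(1) = 5,  a(2) = 3,  a(3) = 6.
The sequence repeats with period 3.
(178 - 0) mod 3 = 1, so a(178) = a(1) = 5.

5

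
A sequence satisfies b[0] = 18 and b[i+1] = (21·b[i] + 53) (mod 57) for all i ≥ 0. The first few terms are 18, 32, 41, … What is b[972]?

b[0] = 18,  b[1] = 32,  b[2] = 41,  b[3] = 2,  b[4] = 38,  b[5] = 53,  b[6] = 26,  b[7] = 29,  b[8] = 35,  b[9] = 47,  b[10] = 14,  b[11] = 5,  b[12] = 44,  b[13] = 8,  b[14] = 50,  b[15] = 20,  b[16] = 17,  b[17] = 11,  b[18] = 56,  b[19] = 32.
Since b[19] = b[1] = 32, the sequence is eventually periodic: after a pre-period of length 1 it cycles with period 18.
For i ≥ 1, b[i] depends only on (i - 1) mod 18. (972 - 1) mod 18 = 17, so b[972] = b[18] = 56.

56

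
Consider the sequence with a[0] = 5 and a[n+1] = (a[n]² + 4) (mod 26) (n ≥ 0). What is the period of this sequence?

Computing terms: a[0] = 5, a[1] = 3, a[2] = 13, a[3] = 17, a[4] = 7, a[5] = 1, a[6] = 5.
The sequence repeats with period 6.

6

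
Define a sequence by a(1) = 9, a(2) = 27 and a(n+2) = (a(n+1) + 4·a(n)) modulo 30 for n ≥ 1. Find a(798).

Listing terms: a(1) = 9; a(2) = 27; a(3) = 3; a(4) = 21; a(5) = 3; a(6) = 27; a(7) = 9; a(8) = 27.
Since (a(7), a(8)) = (a(1), a(2)) = (9, 27) (two consecutive terms determine the rest), the sequence is periodic with period 6.
So a(798) = a(1 + ((798-1) mod 6)) = a(6) = 27.

27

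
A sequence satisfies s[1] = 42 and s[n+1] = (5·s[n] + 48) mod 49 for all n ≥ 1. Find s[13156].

s[1] = 42,  s[2] = 13,  s[3] = 15,  s[4] = 25,  s[5] = 26,  s[6] = 31,  s[7] = 7,  s[8] = 34,  s[9] = 22,  s[10] = 11,  s[11] = 5,  s[12] = 24,  s[13] = 21,  s[14] = 6,  s[15] = 29,  s[16] = 46,  s[17] = 33,  s[18] = 17,  s[19] = 35,  s[20] = 27,  s[21] = 36,  s[22] = 32,  s[23] = 12,  s[24] = 10,  s[25] = 0,  s[26] = 48,  s[27] = 43,  s[28] = 18,  s[29] = 40,  s[30] = 3,  s[31] = 14,  s[32] = 20,  s[33] = 1,  s[34] = 4,  s[35] = 19,  s[36] = 45,  s[37] = 28,  s[38] = 41,  s[39] = 8,  s[40] = 39,  s[41] = 47,  s[42] = 38,  s[43] = 42.
The sequence repeats with period 42.
(13156 - 1) mod 42 = 9, so s[13156] = s[10] = 11.

11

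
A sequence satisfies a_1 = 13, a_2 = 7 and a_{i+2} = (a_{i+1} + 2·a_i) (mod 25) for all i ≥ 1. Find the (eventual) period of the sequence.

Listing terms: a_1 = 13, a_2 = 7, a_3 = 8, a_4 = 22, a_5 = 13, a_6 = 7.
The sequence repeats with period 4.

4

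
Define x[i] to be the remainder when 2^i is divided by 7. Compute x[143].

x[1] = 2,  x[2] = 4,  x[3] = 1,  x[4] = 2.
Since x[4] = x[1] = 2, the sequence is periodic with period 3.
So x[143] = x[1 + ((143-1) mod 3)] = x[2] = 4.

4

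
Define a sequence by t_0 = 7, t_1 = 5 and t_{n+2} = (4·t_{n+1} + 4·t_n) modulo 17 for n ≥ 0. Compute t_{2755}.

t_0 = 7,  t_1 = 5,  t_2 = 14,  t_3 = 8,  t_4 = 3,  t_5 = 10,  t_6 = 1,  t_7 = 10,  t_8 = 10,  t_9 = 12,  t_{10} = 3,  t_{11} = 9,  t_{12} = 14,  t_{13} = 7,  t_{14} = 16,  t_{15} = 7,  t_{16} = 7,  t_{17} = 5.
The sequence repeats with period 16.
So t_{2755} = t_{0 + ((2755-0) mod 16)} = t_3 = 8.

8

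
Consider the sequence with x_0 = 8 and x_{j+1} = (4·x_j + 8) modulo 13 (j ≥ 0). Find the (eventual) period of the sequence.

We have x_0 = 8,  x_1 = 1,  x_2 = 12,  x_3 = 4,  x_4 = 11,  x_5 = 0,  x_6 = 8.
Since x_6 = x_0 = 8, the sequence is periodic with period 6.

6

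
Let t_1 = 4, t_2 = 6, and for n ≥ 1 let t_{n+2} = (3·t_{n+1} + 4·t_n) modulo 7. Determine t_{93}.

6

t_1 = 4, t_2 = 6, t_3 = 6, t_4 = 0, t_5 = 3, t_6 = 2, t_7 = 4, t_8 = 6.
The sequence repeats with period 6.
So t_{93} = t_{1 + ((93-1) mod 6)} = t_3 = 6.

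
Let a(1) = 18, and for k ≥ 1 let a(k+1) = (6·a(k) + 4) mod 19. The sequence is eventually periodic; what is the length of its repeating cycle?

We have a(1) = 18,  a(2) = 17,  a(3) = 11,  a(4) = 13,  a(5) = 6,  a(6) = 2,  a(7) = 16,  a(8) = 5,  a(9) = 15,  a(10) = 18.
Since a(10) = a(1) = 18, the sequence is periodic with period 9.

9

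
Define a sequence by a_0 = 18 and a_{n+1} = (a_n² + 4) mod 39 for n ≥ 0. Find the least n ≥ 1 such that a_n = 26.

2

a_0 = 18, a_1 = 16, a_2 = 26, a_3 = 17, a_4 = 20, a_5 = 14, a_6 = 5, a_7 = 29, a_8 = 26.
Since a_8 = a_2 = 26, the sequence is eventually periodic: after a pre-period of length 2 it cycles with period 6.
The value 26 first appears (with n ≥ 1) at a_2.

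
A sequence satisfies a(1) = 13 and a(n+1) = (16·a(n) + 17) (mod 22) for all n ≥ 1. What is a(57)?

5

Listing terms: a(1) = 13, a(2) = 5, a(3) = 9, a(4) = 7, a(5) = 19, a(6) = 13.
Since a(6) = a(1) = 13, the sequence is periodic with period 5.
So a(57) = a(1 + ((57-1) mod 5)) = a(2) = 5.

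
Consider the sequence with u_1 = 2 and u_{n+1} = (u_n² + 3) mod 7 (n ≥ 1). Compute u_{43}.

Listing terms: u_1 = 2; u_2 = 0; u_3 = 3; u_4 = 5; u_5 = 0.
Since u_5 = u_2 = 0, the sequence is eventually periodic: after a pre-period of length 1 it cycles with period 3.
For n ≥ 2, u_n depends only on (n - 2) mod 3. (43 - 2) mod 3 = 2, so u_{43} = u_4 = 5.

5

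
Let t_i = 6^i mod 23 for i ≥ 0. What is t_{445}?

We have t_0 = 1, t_1 = 6, t_2 = 13, t_3 = 9, t_4 = 8, t_5 = 2, t_6 = 12, t_7 = 3, t_8 = 18, t_9 = 16, t_{10} = 4, t_{11} = 1.
Since t_{11} = t_0 = 1, the sequence is periodic with period 11.
So t_{445} = t_{0 + ((445-0) mod 11)} = t_5 = 2.

2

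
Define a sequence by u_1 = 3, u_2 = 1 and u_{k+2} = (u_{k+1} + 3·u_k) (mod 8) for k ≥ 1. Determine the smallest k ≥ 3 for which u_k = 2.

3

Listing terms: u_1 = 3,  u_2 = 1,  u_3 = 2,  u_4 = 5,  u_5 = 3,  u_6 = 2,  u_7 = 3,  u_8 = 1.
Since (u_7, u_8) = (u_1, u_2) = (3, 1) (two consecutive terms determine the rest), the sequence is periodic with period 6.
The value 2 first appears (with k ≥ 3) at u_3.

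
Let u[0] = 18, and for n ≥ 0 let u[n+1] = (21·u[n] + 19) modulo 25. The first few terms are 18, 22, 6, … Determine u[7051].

22

u[0] = 18, u[1] = 22, u[2] = 6, u[3] = 20, u[4] = 14, u[5] = 13, u[6] = 17, u[7] = 1, u[8] = 15, u[9] = 9, u[10] = 8, u[11] = 12, u[12] = 21, u[13] = 10, u[14] = 4, u[15] = 3, u[16] = 7, u[17] = 16, u[18] = 5, u[19] = 24, u[20] = 23, u[21] = 2, u[22] = 11, u[23] = 0, u[24] = 19, u[25] = 18.
Since u[25] = u[0] = 18, the sequence is periodic with period 25.
(7051 - 0) mod 25 = 1, so u[7051] = u[1] = 22.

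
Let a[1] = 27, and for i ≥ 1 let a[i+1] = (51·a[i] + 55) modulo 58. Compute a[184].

Computing terms: a[1] = 27,  a[2] = 40,  a[3] = 7,  a[4] = 6,  a[5] = 13,  a[6] = 22,  a[7] = 17,  a[8] = 52,  a[9] = 39,  a[10] = 14,  a[11] = 15,  a[12] = 8,  a[13] = 57,  a[14] = 4,  a[15] = 27.
Since a[15] = a[1] = 27, the sequence is periodic with period 14.
So a[184] = a[1 + ((184-1) mod 14)] = a[2] = 40.

40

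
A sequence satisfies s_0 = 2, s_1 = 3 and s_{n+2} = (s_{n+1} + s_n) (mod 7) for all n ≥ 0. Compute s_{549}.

Listing terms: s_0 = 2; s_1 = 3; s_2 = 5; s_3 = 1; s_4 = 6; s_5 = 0; s_6 = 6; s_7 = 6; s_8 = 5; s_9 = 4; s_{10} = 2; s_{11} = 6; s_{12} = 1; s_{13} = 0; s_{14} = 1; s_{15} = 1; s_{16} = 2; s_{17} = 3.
Since (s_{16}, s_{17}) = (s_0, s_1) = (2, 3) (two consecutive terms determine the rest), the sequence is periodic with period 16.
So s_{549} = s_{0 + ((549-0) mod 16)} = s_5 = 0.

0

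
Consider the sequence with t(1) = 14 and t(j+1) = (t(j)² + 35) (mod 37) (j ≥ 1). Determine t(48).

5

Computing terms: t(1) = 14; t(2) = 9; t(3) = 5; t(4) = 23; t(5) = 9.
Since t(5) = t(2) = 9, the sequence is eventually periodic: after a pre-period of length 1 it cycles with period 3.
For j ≥ 2, t(j) depends only on (j - 2) mod 3. (48 - 2) mod 3 = 1, so t(48) = t(3) = 5.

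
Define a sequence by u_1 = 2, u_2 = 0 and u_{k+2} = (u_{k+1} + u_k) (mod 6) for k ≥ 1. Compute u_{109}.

4

We have u_1 = 2,  u_2 = 0,  u_3 = 2,  u_4 = 2,  u_5 = 4,  u_6 = 0,  u_7 = 4,  u_8 = 4,  u_9 = 2,  u_{10} = 0.
The sequence repeats with period 8.
(109 - 1) mod 8 = 4, so u_{109} = u_5 = 4.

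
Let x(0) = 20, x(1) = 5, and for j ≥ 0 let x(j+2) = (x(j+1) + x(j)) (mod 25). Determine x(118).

10

x(0) = 20; x(1) = 5; x(2) = 0; x(3) = 5; x(4) = 5; x(5) = 10; x(6) = 15; x(7) = 0; x(8) = 15; x(9) = 15; x(10) = 5; x(11) = 20; x(12) = 0; x(13) = 20; x(14) = 20; x(15) = 15; x(16) = 10; x(17) = 0; x(18) = 10; x(19) = 10; x(20) = 20; x(21) = 5.
The sequence repeats with period 20.
(118 - 0) mod 20 = 18, so x(118) = x(18) = 10.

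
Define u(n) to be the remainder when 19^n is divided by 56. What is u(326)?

25

u(1) = 19, u(2) = 25, u(3) = 27, u(4) = 9, u(5) = 3, u(6) = 1, u(7) = 19.
The sequence repeats with period 6.
(326 - 1) mod 6 = 1, so u(326) = u(2) = 25.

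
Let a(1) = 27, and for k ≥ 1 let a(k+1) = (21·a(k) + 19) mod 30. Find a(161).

7

We have a(1) = 27,  a(2) = 16,  a(3) = 25,  a(4) = 4,  a(5) = 13,  a(6) = 22,  a(7) = 1,  a(8) = 10,  a(9) = 19,  a(10) = 28,  a(11) = 7,  a(12) = 16.
Since a(12) = a(2) = 16, the sequence is eventually periodic: after a pre-period of length 1 it cycles with period 10.
For k ≥ 2, a(k) depends only on (k - 2) mod 10. (161 - 2) mod 10 = 9, so a(161) = a(11) = 7.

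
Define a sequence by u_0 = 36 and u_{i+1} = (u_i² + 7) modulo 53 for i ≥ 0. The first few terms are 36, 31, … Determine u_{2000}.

14

Listing terms: u_0 = 36,  u_1 = 31,  u_2 = 14,  u_3 = 44,  u_4 = 35,  u_5 = 13,  u_6 = 17,  u_7 = 31.
Since u_7 = u_1 = 31, the sequence is eventually periodic: after a pre-period of length 1 it cycles with period 6.
For i ≥ 1, u_i depends only on (i - 1) mod 6. (2000 - 1) mod 6 = 1, so u_{2000} = u_2 = 14.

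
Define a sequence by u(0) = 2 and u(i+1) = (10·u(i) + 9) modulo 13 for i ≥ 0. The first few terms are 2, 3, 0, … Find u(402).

2

Computing terms: u(0) = 2,  u(1) = 3,  u(2) = 0,  u(3) = 9,  u(4) = 8,  u(5) = 11,  u(6) = 2.
The sequence repeats with period 6.
So u(402) = u(0 + ((402-0) mod 6)) = u(0) = 2.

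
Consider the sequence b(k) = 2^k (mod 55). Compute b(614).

49

We have b(1) = 2,  b(2) = 4,  b(3) = 8,  b(4) = 16,  b(5) = 32,  b(6) = 9,  b(7) = 18,  b(8) = 36,  b(9) = 17,  b(10) = 34,  b(11) = 13,  b(12) = 26,  b(13) = 52,  b(14) = 49,  b(15) = 43,  b(16) = 31,  b(17) = 7,  b(18) = 14,  b(19) = 28,  b(20) = 1,  b(21) = 2.
Since b(21) = b(1) = 2, the sequence is periodic with period 20.
(614 - 1) mod 20 = 13, so b(614) = b(14) = 49.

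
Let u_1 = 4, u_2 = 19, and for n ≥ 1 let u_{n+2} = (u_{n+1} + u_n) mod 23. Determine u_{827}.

Computing terms: u_1 = 4,  u_2 = 19,  u_3 = 0,  u_4 = 19,  u_5 = 19,  u_6 = 15,  u_7 = 11,  u_8 = 3,  u_9 = 14,  u_{10} = 17,  u_{11} = 8,  u_{12} = 2,  u_{13} = 10,  u_{14} = 12,  u_{15} = 22,  u_{16} = 11,  u_{17} = 10,  u_{18} = 21,  u_{19} = 8,  u_{20} = 6,  u_{21} = 14,  u_{22} = 20,  u_{23} = 11,  u_{24} = 8,  u_{25} = 19,  u_{26} = 4,  u_{27} = 0,  u_{28} = 4,  u_{29} = 4,  u_{30} = 8,  u_{31} = 12,  u_{32} = 20,  u_{33} = 9,  u_{34} = 6,  u_{35} = 15,  u_{36} = 21,  u_{37} = 13,  u_{38} = 11,  u_{39} = 1,  u_{40} = 12,  u_{41} = 13,  u_{42} = 2,  u_{43} = 15,  u_{44} = 17,  u_{45} = 9,  u_{46} = 3,  u_{47} = 12,  u_{48} = 15,  u_{49} = 4,  u_{50} = 19.
The sequence repeats with period 48.
So u_{827} = u_{1 + ((827-1) mod 48)} = u_{11} = 8.

8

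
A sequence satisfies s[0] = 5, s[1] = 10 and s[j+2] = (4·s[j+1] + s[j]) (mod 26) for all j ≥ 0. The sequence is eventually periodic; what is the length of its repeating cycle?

Computing terms: s[0] = 5; s[1] = 10; s[2] = 19; s[3] = 8; s[4] = 25; s[5] = 4; s[6] = 15; s[7] = 12; s[8] = 11; s[9] = 4; s[10] = 1; s[11] = 8; s[12] = 7; s[13] = 10; s[14] = 21; s[15] = 16; s[16] = 7; s[17] = 18; s[18] = 1; s[19] = 22; s[20] = 11; s[21] = 14; s[22] = 15; s[23] = 22; s[24] = 25; s[25] = 18; s[26] = 19; s[27] = 16; s[28] = 5; s[29] = 10.
The sequence repeats with period 28.

28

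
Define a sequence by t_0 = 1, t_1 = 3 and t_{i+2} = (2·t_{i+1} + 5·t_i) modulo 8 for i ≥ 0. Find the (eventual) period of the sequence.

t_0 = 1; t_1 = 3; t_2 = 3; t_3 = 5; t_4 = 1; t_5 = 3.
Since (t_4, t_5) = (t_0, t_1) = (1, 3) (two consecutive terms determine the rest), the sequence is periodic with period 4.

4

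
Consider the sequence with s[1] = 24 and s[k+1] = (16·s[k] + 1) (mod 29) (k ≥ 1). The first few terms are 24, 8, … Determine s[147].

25

We have s[1] = 24; s[2] = 8; s[3] = 13; s[4] = 6; s[5] = 10; s[6] = 16; s[7] = 25; s[8] = 24.
Since s[8] = s[1] = 24, the sequence is periodic with period 7.
So s[147] = s[1 + ((147-1) mod 7)] = s[7] = 25.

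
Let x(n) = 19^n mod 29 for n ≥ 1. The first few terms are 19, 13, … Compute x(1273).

We have x(1) = 19; x(2) = 13; x(3) = 15; x(4) = 24; x(5) = 21; x(6) = 22; x(7) = 12; x(8) = 25; x(9) = 11; x(10) = 6; x(11) = 27; x(12) = 20; x(13) = 3; x(14) = 28; x(15) = 10; x(16) = 16; x(17) = 14; x(18) = 5; x(19) = 8; x(20) = 7; x(21) = 17; x(22) = 4; x(23) = 18; x(24) = 23; x(25) = 2; x(26) = 9; x(27) = 26; x(28) = 1; x(29) = 19.
The sequence repeats with period 28.
So x(1273) = x(1 + ((1273-1) mod 28)) = x(13) = 3.

3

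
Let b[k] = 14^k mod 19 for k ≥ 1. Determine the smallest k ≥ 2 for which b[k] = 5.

We have b[1] = 14; b[2] = 6; b[3] = 8; b[4] = 17; b[5] = 10; b[6] = 7; b[7] = 3; b[8] = 4; b[9] = 18; b[10] = 5; b[11] = 13; b[12] = 11; b[13] = 2; b[14] = 9; b[15] = 12; b[16] = 16; b[17] = 15; b[18] = 1; b[19] = 14.
Since b[19] = b[1] = 14, the sequence is periodic with period 18.
The value 5 first appears (with k ≥ 2) at b[10].

10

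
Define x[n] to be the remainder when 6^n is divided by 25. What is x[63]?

16

x[1] = 6, x[2] = 11, x[3] = 16, x[4] = 21, x[5] = 1, x[6] = 6.
Since x[6] = x[1] = 6, the sequence is periodic with period 5.
(63 - 1) mod 5 = 2, so x[63] = x[3] = 16.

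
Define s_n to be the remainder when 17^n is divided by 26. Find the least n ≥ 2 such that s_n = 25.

s_1 = 17, s_2 = 3, s_3 = 25, s_4 = 9, s_5 = 23, s_6 = 1, s_7 = 17.
The sequence repeats with period 6.
The value 25 first appears (with n ≥ 2) at s_3.

3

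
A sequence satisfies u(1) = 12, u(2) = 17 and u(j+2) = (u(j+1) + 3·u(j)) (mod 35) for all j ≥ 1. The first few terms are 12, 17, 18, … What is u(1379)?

16

Computing terms: u(1) = 12; u(2) = 17; u(3) = 18; u(4) = 34; u(5) = 18; u(6) = 15; u(7) = 34; u(8) = 9; u(9) = 6; u(10) = 33; u(11) = 16; u(12) = 10; u(13) = 23; u(14) = 18; u(15) = 17; u(16) = 1; u(17) = 17; u(18) = 20; u(19) = 1; u(20) = 26; u(21) = 29; u(22) = 2; u(23) = 19; u(24) = 25; u(25) = 12; u(26) = 17.
The sequence repeats with period 24.
(1379 - 1) mod 24 = 10, so u(1379) = u(11) = 16.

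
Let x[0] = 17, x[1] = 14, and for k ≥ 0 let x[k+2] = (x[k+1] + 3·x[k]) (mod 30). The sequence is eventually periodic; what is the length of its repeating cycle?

Computing terms: x[0] = 17, x[1] = 14, x[2] = 5, x[3] = 17, x[4] = 2, x[5] = 23, x[6] = 29, x[7] = 8, x[8] = 5, x[9] = 29, x[10] = 14, x[11] = 11, x[12] = 23, x[13] = 26, x[14] = 5, x[15] = 23, x[16] = 8, x[17] = 17, x[18] = 11, x[19] = 2, x[20] = 5, x[21] = 11, x[22] = 26, x[23] = 29, x[24] = 17, x[25] = 14.
Since (x[24], x[25]) = (x[0], x[1]) = (17, 14) (two consecutive terms determine the rest), the sequence is periodic with period 24.

24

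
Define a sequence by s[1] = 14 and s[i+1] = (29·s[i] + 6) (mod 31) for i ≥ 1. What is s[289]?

We have s[1] = 14, s[2] = 9, s[3] = 19, s[4] = 30, s[5] = 8, s[6] = 21, s[7] = 26, s[8] = 16, s[9] = 5, s[10] = 27, s[11] = 14.
Since s[11] = s[1] = 14, the sequence is periodic with period 10.
So s[289] = s[1 + ((289-1) mod 10)] = s[9] = 5.

5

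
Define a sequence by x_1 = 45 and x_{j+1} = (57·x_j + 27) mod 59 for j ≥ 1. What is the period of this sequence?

29

x_1 = 45, x_2 = 55, x_3 = 35, x_4 = 16, x_5 = 54, x_6 = 37, x_7 = 12, x_8 = 3, x_9 = 21, x_{10} = 44, x_{11} = 57, x_{12} = 31, x_{13} = 24, x_{14} = 38, x_{15} = 10, x_{16} = 7, x_{17} = 13, x_{18} = 1, x_{19} = 25, x_{20} = 36, x_{21} = 14, x_{22} = 58, x_{23} = 29, x_{24} = 28, x_{25} = 30, x_{26} = 26, x_{27} = 34, x_{28} = 18, x_{29} = 50, x_{30} = 45.
Since x_{30} = x_1 = 45, the sequence is periodic with period 29.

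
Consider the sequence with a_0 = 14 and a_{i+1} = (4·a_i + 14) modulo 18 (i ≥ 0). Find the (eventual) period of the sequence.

a_0 = 14, a_1 = 16, a_2 = 6, a_3 = 2, a_4 = 4, a_5 = 12, a_6 = 8, a_7 = 10, a_8 = 0, a_9 = 14.
Since a_9 = a_0 = 14, the sequence is periodic with period 9.

9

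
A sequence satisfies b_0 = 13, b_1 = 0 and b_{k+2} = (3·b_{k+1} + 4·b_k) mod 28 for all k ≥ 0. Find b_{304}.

Listing terms: b_0 = 13, b_1 = 0, b_2 = 24, b_3 = 16, b_4 = 4, b_5 = 20, b_6 = 20, b_7 = 0, b_8 = 24.
Since (b_7, b_8) = (b_1, b_2) = (0, 24) (two consecutive terms determine the rest), the sequence is eventually periodic: after a pre-period of length 1 it cycles with period 6.
For k ≥ 1, b_k depends only on (k - 1) mod 6. (304 - 1) mod 6 = 3, so b_{304} = b_4 = 4.

4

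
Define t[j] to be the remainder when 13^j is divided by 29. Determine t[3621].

5

Computing terms: t[0] = 1, t[1] = 13, t[2] = 24, t[3] = 22, t[4] = 25, t[5] = 6, t[6] = 20, t[7] = 28, t[8] = 16, t[9] = 5, t[10] = 7, t[11] = 4, t[12] = 23, t[13] = 9, t[14] = 1.
Since t[14] = t[0] = 1, the sequence is periodic with period 14.
So t[3621] = t[0 + ((3621-0) mod 14)] = t[9] = 5.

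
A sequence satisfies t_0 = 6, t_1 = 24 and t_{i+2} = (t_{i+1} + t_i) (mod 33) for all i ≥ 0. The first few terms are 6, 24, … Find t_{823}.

t_0 = 6, t_1 = 24, t_2 = 30, t_3 = 21, t_4 = 18, t_5 = 6, t_6 = 24.
The sequence repeats with period 5.
So t_{823} = t_{0 + ((823-0) mod 5)} = t_3 = 21.

21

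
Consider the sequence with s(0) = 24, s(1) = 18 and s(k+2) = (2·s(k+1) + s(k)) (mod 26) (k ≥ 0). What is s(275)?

12

s(0) = 24; s(1) = 18; s(2) = 8; s(3) = 8; s(4) = 24; s(5) = 4; s(6) = 6; s(7) = 16; s(8) = 12; s(9) = 14; s(10) = 14; s(11) = 16; s(12) = 20; s(13) = 4; s(14) = 2; s(15) = 8; s(16) = 18; s(17) = 18; s(18) = 2; s(19) = 22; s(20) = 20; s(21) = 10; s(22) = 14; s(23) = 12; s(24) = 12; s(25) = 10; s(26) = 6; s(27) = 22; s(28) = 24; s(29) = 18.
Since (s(28), s(29)) = (s(0), s(1)) = (24, 18) (two consecutive terms determine the rest), the sequence is periodic with period 28.
(275 - 0) mod 28 = 23, so s(275) = s(23) = 12.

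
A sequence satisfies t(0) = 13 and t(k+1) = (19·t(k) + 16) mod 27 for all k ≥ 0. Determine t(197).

6

We have t(0) = 13, t(1) = 20, t(2) = 18, t(3) = 7, t(4) = 14, t(5) = 12, t(6) = 1, t(7) = 8, t(8) = 6, t(9) = 22, t(10) = 2, t(11) = 0, t(12) = 16, t(13) = 23, t(14) = 21, t(15) = 10, t(16) = 17, t(17) = 15, t(18) = 4, t(19) = 11, t(20) = 9, t(21) = 25, t(22) = 5, t(23) = 3, t(24) = 19, t(25) = 26, t(26) = 24, t(27) = 13.
Since t(27) = t(0) = 13, the sequence is periodic with period 27.
So t(197) = t(0 + ((197-0) mod 27)) = t(8) = 6.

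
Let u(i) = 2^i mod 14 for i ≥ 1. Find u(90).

Listing terms: u(1) = 2; u(2) = 4; u(3) = 8; u(4) = 2.
Since u(4) = u(1) = 2, the sequence is periodic with period 3.
(90 - 1) mod 3 = 2, so u(90) = u(3) = 8.

8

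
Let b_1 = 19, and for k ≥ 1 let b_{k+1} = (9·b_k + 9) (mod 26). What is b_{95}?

Computing terms: b_1 = 19, b_2 = 24, b_3 = 17, b_4 = 6, b_5 = 11, b_6 = 4, b_7 = 19.
Since b_7 = b_1 = 19, the sequence is periodic with period 6.
(95 - 1) mod 6 = 4, so b_{95} = b_5 = 11.

11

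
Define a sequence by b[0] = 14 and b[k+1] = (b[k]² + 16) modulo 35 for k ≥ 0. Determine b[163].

32

We have b[0] = 14, b[1] = 2, b[2] = 20, b[3] = 31, b[4] = 32, b[5] = 25, b[6] = 11, b[7] = 32.
Since b[7] = b[4] = 32, the sequence is eventually periodic: after a pre-period of length 4 it cycles with period 3.
For k ≥ 4, b[k] depends only on (k - 4) mod 3. (163 - 4) mod 3 = 0, so b[163] = b[4] = 32.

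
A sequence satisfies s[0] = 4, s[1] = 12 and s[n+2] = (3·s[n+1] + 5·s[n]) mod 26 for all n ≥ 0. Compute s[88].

s[0] = 4,  s[1] = 12,  s[2] = 4,  s[3] = 20,  s[4] = 2,  s[5] = 2,  s[6] = 16,  s[7] = 6,  s[8] = 20,  s[9] = 12,  s[10] = 6,  s[11] = 0,  s[12] = 4,  s[13] = 12.
Since (s[12], s[13]) = (s[0], s[1]) = (4, 12) (two consecutive terms determine the rest), the sequence is periodic with period 12.
So s[88] = s[0 + ((88-0) mod 12)] = s[4] = 2.

2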